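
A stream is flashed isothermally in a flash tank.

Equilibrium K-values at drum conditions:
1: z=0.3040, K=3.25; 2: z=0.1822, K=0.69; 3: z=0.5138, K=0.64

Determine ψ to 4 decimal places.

ψ = 0.5661

Newton–Raphson from ψ = 0.53:
  ψ = 0.5300: g = 0.01580, g' = -0.4469 → ψ = 0.5654
  ψ = 0.5654: g = 0.00033, g' = -0.4288 → ψ = 0.5661
Converged at ψ = 0.5661.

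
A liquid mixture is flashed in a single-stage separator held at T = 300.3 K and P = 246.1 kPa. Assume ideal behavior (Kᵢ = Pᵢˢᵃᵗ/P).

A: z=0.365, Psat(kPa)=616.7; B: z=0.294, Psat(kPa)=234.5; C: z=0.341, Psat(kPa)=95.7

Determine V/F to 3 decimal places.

V/F = 0.499

Raoult's law: Kᵢ = Pᵢˢᵃᵗ/P = Pᵢˢᵃᵗ/246.1.
  K_A = 616.7/246.1 = 2.50589, K_B = 234.5/246.1 = 0.95286, K_C = 95.7/246.1 = 0.38887
Iterate (Newton) starting at V/F = 0.62:
  V/F = 0.620: g = -0.0655, g' = -0.552 → V/F = 0.501
  V/F = 0.501: g = -0.0014, g' = -0.534 → V/F = 0.499
Converged at V/F = 0.499.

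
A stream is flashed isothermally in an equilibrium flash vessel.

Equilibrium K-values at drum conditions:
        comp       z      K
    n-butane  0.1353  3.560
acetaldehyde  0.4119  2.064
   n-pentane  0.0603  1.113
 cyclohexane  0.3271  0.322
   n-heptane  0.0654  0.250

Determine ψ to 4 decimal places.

Let ψ = V/F and solve Σ zᵢ(Kᵢ−1)/(1+ψ(Kᵢ−1)) = 0.
Check two-phase: ΣzᵢKᵢ = 1.5206 > 1 and Σzᵢ/Kᵢ = 1.5692 > 1, so g(0) = 0.5206 > 0 and g(1) = -0.5692 < 0.
Newton–Raphson from ψ = 0.5:
  ψ = 0.5000: g = 0.03044, g' = -0.8083 → ψ = 0.5377
  ψ = 0.5377: g = -0.00024, g' = -0.8220 → ψ = 0.5374
Converged at ψ = 0.5374.

ψ = 0.5374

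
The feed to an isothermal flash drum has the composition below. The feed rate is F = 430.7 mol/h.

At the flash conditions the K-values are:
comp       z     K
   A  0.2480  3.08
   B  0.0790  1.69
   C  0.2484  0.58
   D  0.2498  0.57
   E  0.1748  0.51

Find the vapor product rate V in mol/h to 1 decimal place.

V = 143.5 mol/h

Let β = V/F and solve Σ zᵢ(Kᵢ−1)/(1+β(Kᵢ−1)) = 0.
g(0) = ΣzᵢKᵢ − 1 = 0.2730 and g(1) = 1 − Σzᵢ/Kᵢ = -0.3365, so a root lies in (0, 1).
Newton iteration, β⁰ = 0.5:
  β = 0.5000: g = -0.08895, g' = -0.4974 → β = 0.3212
  β = 0.3212: g = 0.00700, g' = -0.5907 → β = 0.3330
  β = 0.3330: g = 0.00006, g' = -0.5814 → β = 0.3331
Converged at β = 0.3331.
Then V = β·F = 0.3331·430.7 = 143.5 mol/h and L = F − V = 287.2 mol/h.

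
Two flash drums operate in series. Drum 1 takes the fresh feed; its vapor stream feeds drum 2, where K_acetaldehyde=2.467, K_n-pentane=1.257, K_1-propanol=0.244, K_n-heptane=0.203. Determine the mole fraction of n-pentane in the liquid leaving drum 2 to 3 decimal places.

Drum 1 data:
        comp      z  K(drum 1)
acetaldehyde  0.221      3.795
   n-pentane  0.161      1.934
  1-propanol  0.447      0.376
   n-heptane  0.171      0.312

Drum 1:
Rachford–Rice: g(ψ₁) = Σ zᵢ(Kᵢ−1)/(1+ψ₁(Kᵢ−1)) = 0.
g(0) = ΣzᵢKᵢ − 1 = 0.371 and g(1) = 1 − Σzᵢ/Kᵢ = -0.878, so a root lies in (0, 1).
Newton–Raphson from ψ₁ = 0.6:
  ψ₁ = 0.600: g = -0.3191, g' = -0.978 → ψ₁ = 0.274
  ψ₁ = 0.274: g = -0.0116, g' = -1.019 → ψ₁ = 0.262
Converged at ψ₁ = 0.262.
Drum-1 compositions:
  acetaldehyde: x = 0.127, y = 0.484
  n-pentane: x = 0.129, y = 0.250
  1-propanol: x = 0.535, y = 0.201
  n-heptane: x = 0.209, y = 0.065
Drum-2 feed = drum-1 vapor: z₂ = (0.4838, 0.2501, 0.2010, 0.0651).
Drum 2:
Newton–Raphson from ψ₂ = 0.5:
  ψ₂ = 0.500: g = 0.1359, g' = -0.771 → ψ₂ = 0.676
  ψ₂ = 0.676: g = -0.0124, g' = -0.950 → ψ₂ = 0.663
Converged at ψ₂ = 0.663.
  acetaldehyde: x = 0.245, y = 0.605
  n-pentane: x = 0.214, y = 0.269
  1-propanol: x = 0.403, y = 0.098
  n-heptane: x = 0.138, y = 0.028

x_n-pentane (drum 2) = 0.214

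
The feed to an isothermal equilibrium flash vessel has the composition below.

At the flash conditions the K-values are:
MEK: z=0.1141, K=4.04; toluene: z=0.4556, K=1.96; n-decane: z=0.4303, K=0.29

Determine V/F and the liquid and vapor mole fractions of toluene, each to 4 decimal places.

Material balance + equilibrium reduce to Σ zᵢ(Kᵢ−1)/(1+V/F(Kᵢ−1)) = 0.
Check two-phase: ΣzᵢKᵢ = 1.4787 > 1 and Σzᵢ/Kᵢ = 1.7445 > 1, so g(0) = 0.4787 > 0 and g(1) = -0.7445 < 0.
Iterate (Newton) starting at V/F = 0.5:
  V/F = 0.5000: g = -0.04049, g' = -0.8791 → V/F = 0.4539
  V/F = 0.4539: g = -0.00044, g' = -0.8621 → V/F = 0.4534
Converged at V/F = 0.4534.
Compositions from xᵢ = zᵢ/(1+V/F(Kᵢ−1)), yᵢ = Kᵢxᵢ:
  MEK: x = 0.0480, y = 0.1938
  toluene: x = 0.3174, y = 0.6222
  n-decane: x = 0.6346, y = 0.1840

V/F = 0.4534, x_toluene = 0.3174, y_toluene = 0.6222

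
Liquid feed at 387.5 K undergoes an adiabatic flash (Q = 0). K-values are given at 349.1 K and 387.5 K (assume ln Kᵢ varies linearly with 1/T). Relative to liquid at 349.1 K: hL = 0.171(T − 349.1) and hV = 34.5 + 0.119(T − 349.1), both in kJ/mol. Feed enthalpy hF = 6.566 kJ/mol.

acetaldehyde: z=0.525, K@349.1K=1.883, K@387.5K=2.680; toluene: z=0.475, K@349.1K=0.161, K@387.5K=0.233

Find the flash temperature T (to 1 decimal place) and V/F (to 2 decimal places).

T = 355.3 K, V/F = 0.16

Adiabatic flash: solve Rachford–Rice at each trial T, then check hF = ψ·hV(T) + (1−ψ)·hL(T).
  T = 349.1 K: K = (1.883, 0.161), RR gives ψ = 0.088, H_out = 3.029 kJ/mol
  T = 387.5 K: K = (2.680, 0.233), RR gives ψ = 0.402, H_out = 19.624 kJ/mol
  T = 368.3 K: K = (2.267, 0.196), RR gives ψ = 0.278, H_out = 12.589 kJ/mol
  T = 358.7 K: K = (2.071, 0.178), RR gives ψ = 0.195, H_out = 8.280 kJ/mol
  T = 353.9 K: K = (1.976, 0.169), RR gives ψ = 0.145, H_out = 5.803 kJ/mol
  T = 356.3 K: K = (2.024, 0.174), RR gives ψ = 0.171, H_out = 7.074 kJ/mol
Linear interpolation between T = 353.9 (H_out = 5.803) and T = 356.3 (H_out = 7.074) on hF = 6.566 gives T ≈ 355.3 K, at which ψ = 0.16.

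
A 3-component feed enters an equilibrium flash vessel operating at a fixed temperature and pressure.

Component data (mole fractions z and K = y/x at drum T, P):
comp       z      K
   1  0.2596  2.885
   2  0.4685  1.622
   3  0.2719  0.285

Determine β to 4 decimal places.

Newton iteration, β⁰ = 0.5:
  β = 0.5000: g = 0.17161, g' = -0.6866 → β = 0.7499
  β = 0.7499: g = -0.01771, g' = -0.8888 → β = 0.7300
  β = 0.7300: g = -0.00032, g' = -0.8574 → β = 0.7296
Converged at β = 0.7296.

β = 0.7296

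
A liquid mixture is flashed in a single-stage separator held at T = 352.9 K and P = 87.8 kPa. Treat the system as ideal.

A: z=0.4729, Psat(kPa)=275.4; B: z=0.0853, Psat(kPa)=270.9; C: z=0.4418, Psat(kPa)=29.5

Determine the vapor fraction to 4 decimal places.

ψ = 0.6331

Raoult's law: Kᵢ = Pᵢˢᵃᵗ/P = Pᵢˢᵃᵗ/87.8.
  K_A = 275.4/87.8 = 3.136674, K_B = 270.9/87.8 = 3.085421, K_C = 29.5/87.8 = 0.335991
Iterate (Newton) starting at ψ = 0.31:
  ψ = 0.3100: g = 0.34647, g' = -1.2270 → ψ = 0.5924
  ψ = 0.5924: g = 0.04197, g' = -1.0241 → ψ = 0.6334
  ψ = 0.6334: g = -0.00027, g' = -1.0389 → ψ = 0.6331
Converged at ψ = 0.6331.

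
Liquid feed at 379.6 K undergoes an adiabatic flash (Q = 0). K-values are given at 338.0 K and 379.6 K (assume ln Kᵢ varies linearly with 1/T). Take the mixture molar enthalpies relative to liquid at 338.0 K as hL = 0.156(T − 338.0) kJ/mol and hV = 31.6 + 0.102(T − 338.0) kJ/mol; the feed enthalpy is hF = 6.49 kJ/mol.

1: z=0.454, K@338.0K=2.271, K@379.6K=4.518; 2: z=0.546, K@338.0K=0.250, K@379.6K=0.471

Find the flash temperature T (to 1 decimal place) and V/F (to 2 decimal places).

Adiabatic flash: solve Rachford–Rice at each trial T, then check hF = ψ·hV(T) + (1−ψ)·hL(T).
  T = 338.0 K: K = (2.271, 0.250), RR gives ψ = 0.176, H_out = 5.554 kJ/mol
  T = 379.6 K: K = (4.518, 0.471), RR gives ψ = 0.703, H_out = 27.126 kJ/mol
  T = 358.8 K: K = (3.268, 0.350), RR gives ψ = 0.457, H_out = 17.177 kJ/mol
  T = 348.4 K: K = (2.739, 0.297), RR gives ψ = 0.332, H_out = 11.924 kJ/mol
  T = 343.2 K: K = (2.498, 0.273), RR gives ψ = 0.260, H_out = 8.948 kJ/mol
  T = 340.6 K: K = (2.382, 0.261), RR gives ψ = 0.220, H_out = 7.315 kJ/mol
  T = 339.3 K: K = (2.326, 0.256), RR gives ψ = 0.198, H_out = 6.452 kJ/mol
Linear interpolation between T = 339.3 (H_out = 6.452) and T = 340.6 (H_out = 7.315) on hF = 6.49 gives T ≈ 339.4 K, at which ψ = 0.20.

T = 339.4 K, V/F = 0.20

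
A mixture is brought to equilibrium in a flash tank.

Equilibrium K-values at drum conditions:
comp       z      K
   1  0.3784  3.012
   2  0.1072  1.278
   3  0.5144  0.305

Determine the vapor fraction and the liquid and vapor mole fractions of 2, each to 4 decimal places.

Let ψ = V/F and solve Σ zᵢ(Kᵢ−1)/(1+ψ(Kᵢ−1)) = 0.
Check two-phase: ΣzᵢKᵢ = 1.4336 > 1 and Σzᵢ/Kᵢ = 1.8961 > 1, so g(0) = 0.4336 > 0 and g(1) = -0.8961 < 0.
Newton–Raphson from ψ = 0.5:
  ψ = 0.5000: g = -0.14221, g' = -0.9706 → ψ = 0.3535
  ψ = 0.3535: g = -0.00190, g' = -0.9667 → ψ = 0.3515
Converged at ψ = 0.3515.
Compositions from xᵢ = zᵢ/(1+ψ(Kᵢ−1)), yᵢ = Kᵢxᵢ:
  1: x = 0.2216, y = 0.6676
  2: x = 0.0977, y = 0.1248
  3: x = 0.6807, y = 0.2076

ψ = 0.3515, x_2 = 0.0977, y_2 = 0.1248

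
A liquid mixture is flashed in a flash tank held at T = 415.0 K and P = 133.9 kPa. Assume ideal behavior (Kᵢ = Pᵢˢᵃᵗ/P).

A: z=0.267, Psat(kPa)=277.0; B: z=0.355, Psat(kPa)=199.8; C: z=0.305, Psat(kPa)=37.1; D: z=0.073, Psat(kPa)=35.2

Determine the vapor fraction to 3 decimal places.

ψ = 0.331

Raoult's law: Kᵢ = Pᵢˢᵃᵗ/P = Pᵢˢᵃᵗ/133.9.
  K_A = 277.0/133.9 = 2.06871, K_B = 199.8/133.9 = 1.49216, K_C = 37.1/133.9 = 0.27707, K_D = 35.2/133.9 = 0.26288
Material balance + equilibrium reduce to Σ zᵢ(Kᵢ−1)/(1+ψ(Kᵢ−1)) = 0.
Feasibility: ΣzᵢKᵢ = 1.186, Σzᵢ/Kᵢ = 1.745 — both > 1, two phases present.
Newton–Raphson from ψ = 0.46:
  ψ = 0.460: g = -0.0780, g' = -0.643 → ψ = 0.339
  ψ = 0.339: g = -0.0044, g' = -0.578 → ψ = 0.331
Converged at ψ = 0.331.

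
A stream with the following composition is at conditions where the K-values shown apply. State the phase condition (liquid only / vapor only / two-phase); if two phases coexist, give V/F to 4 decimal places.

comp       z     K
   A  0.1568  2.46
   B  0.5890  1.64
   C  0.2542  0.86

vapor only

ΣzᵢKᵢ = 1.5703; Σzᵢ/Kᵢ = 0.7185.
Since Σzᵢ/Kᵢ < 1 the mixture is above its dew point — single vapor phase.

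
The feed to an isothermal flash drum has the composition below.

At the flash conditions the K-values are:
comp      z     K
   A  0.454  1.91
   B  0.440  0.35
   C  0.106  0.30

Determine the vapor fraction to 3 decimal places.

Rachford–Rice: g(ψ) = Σ zᵢ(Kᵢ−1)/(1+ψ(Kᵢ−1)) = 0.
Feasibility: ΣzᵢKᵢ = 1.053, Σzᵢ/Kᵢ = 1.848 — both > 1, two phases present.
Iterate (Newton) starting at ψ = 0.5:
  ψ = 0.500: g = -0.2539, g' = -0.709 → ψ = 0.142
  ψ = 0.142: g = -0.0314, g' = -0.585 → ψ = 0.088
Converged at ψ = 0.088.

ψ = 0.088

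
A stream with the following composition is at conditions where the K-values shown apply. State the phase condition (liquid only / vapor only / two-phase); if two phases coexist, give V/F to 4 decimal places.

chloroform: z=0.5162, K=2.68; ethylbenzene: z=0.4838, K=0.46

two-phase, V/F = 0.6679

ΣzᵢKᵢ = 1.6060; Σzᵢ/Kᵢ = 1.2444.
Both exceed 1, so a two-phase solution exists.
Let ψ = V/F and solve Σ zᵢ(Kᵢ−1)/(1+ψ(Kᵢ−1)) = 0.
Binary case is linear: z₁(K₁−1)(1+ψ(K₂−1)) + z₂(K₂−1)(1+ψ(K₁−1)) = 0
⇒ ψ = [z₁(K₁−1)+z₂(K₂−1)] / [−(K₁−1)(K₂−1)] = 0.60596/0.90720 = 0.6679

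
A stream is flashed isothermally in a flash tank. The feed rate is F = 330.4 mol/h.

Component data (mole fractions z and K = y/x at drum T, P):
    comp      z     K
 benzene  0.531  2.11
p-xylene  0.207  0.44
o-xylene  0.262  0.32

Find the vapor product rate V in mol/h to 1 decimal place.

Rachford–Rice: g(V/F) = Σ zᵢ(Kᵢ−1)/(1+V/F(Kᵢ−1)) = 0.
g(0) = ΣzᵢKᵢ − 1 = 0.295 and g(1) = 1 − Σzᵢ/Kᵢ = -0.541, so a root lies in (0, 1).
Newton–Raphson from V/F = 0.53:
  V/F = 0.530: g = -0.0723, g' = -0.687 → V/F = 0.425
  V/F = 0.425: g = -0.0020, g' = -0.653 → V/F = 0.422
Converged at V/F = 0.422.
Then V = V/F·F = 0.4216·330.4 = 139.3 mol/h and L = F − V = 191.1 mol/h.

V = 139.3 mol/h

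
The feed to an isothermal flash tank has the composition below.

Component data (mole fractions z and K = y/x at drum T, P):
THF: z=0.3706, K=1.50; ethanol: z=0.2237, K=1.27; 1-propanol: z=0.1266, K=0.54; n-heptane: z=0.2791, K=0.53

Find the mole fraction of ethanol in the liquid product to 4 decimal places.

x_ethanol = 0.2078

Rachford–Rice: g(β) = Σ zᵢ(Kᵢ−1)/(1+β(Kᵢ−1)) = 0.
Check two-phase: ΣzᵢKᵢ = 1.0563 > 1 and Σzᵢ/Kᵢ = 1.1843 > 1, so g(0) = 0.0563 > 0 and g(1) = -0.1843 < 0.
Iterate (Newton) starting at β = 0.51:
  β = 0.5100: g = -0.04788, g' = -0.2238 → β = 0.2961
  β = 0.2961: g = -0.00246, g' = -0.2034 → β = 0.2840
  β = 0.2840: g = -0.00000, g' = -0.2027 → β = 0.2839
Converged at β = 0.2839.
Compositions from xᵢ = zᵢ/(1+β(Kᵢ−1)), yᵢ = Kᵢxᵢ:
  THF: x = 0.3245, y = 0.4868
  ethanol: x = 0.2078, y = 0.2639
  1-propanol: x = 0.1456, y = 0.0786
  n-heptane: x = 0.3221, y = 0.1707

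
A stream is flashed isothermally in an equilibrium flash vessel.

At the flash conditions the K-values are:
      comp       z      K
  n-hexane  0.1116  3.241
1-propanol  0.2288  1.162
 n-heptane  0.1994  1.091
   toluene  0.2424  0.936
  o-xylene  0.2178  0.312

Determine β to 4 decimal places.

Let β = V/F and solve Σ zᵢ(Kᵢ−1)/(1+β(Kᵢ−1)) = 0.
Check two-phase: ΣzᵢKᵢ = 1.1399 > 1 and Σzᵢ/Kᵢ = 1.3712 > 1, so g(0) = 0.1399 > 0 and g(1) = -0.3712 < 0.
Iterate (Newton) starting at β = 0.5:
  β = 0.5000: g = -0.07487, g' = -0.3719 → β = 0.2987
  β = 0.2987: g = -0.00159, g' = -0.3725 → β = 0.2944
Converged at β = 0.2944.

β = 0.2944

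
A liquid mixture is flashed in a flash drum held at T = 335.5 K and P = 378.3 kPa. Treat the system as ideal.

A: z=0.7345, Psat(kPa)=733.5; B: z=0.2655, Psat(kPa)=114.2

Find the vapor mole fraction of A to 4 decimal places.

y_A = 0.8269

Raoult's law: Kᵢ = Pᵢˢᵃᵗ/P = Pᵢˢᵃᵗ/378.3.
  K_A = 733.5/378.3 = 1.938937, K_B = 114.2/378.3 = 0.301877
Let β = V/F and solve Σ zᵢ(Kᵢ−1)/(1+β(Kᵢ−1)) = 0.
g(0) = ΣzᵢKᵢ − 1 = 0.5043 and g(1) = 1 − Σzᵢ/Kᵢ = -0.2583, so a root lies in (0, 1).
Binary case is linear: z₁(K₁−1)(1+β(K₂−1)) + z₂(K₂−1)(1+β(K₁−1)) = 0
⇒ β = [z₁(K₁−1)+z₂(K₂−1)] / [−(K₁−1)(K₂−1)] = 0.50430/0.65549 = 0.7693
Compositions from xᵢ = zᵢ/(1+β(Kᵢ−1)), yᵢ = Kᵢxᵢ:
  A: x = 0.4264, y = 0.8269
  B: x = 0.5736, y = 0.1731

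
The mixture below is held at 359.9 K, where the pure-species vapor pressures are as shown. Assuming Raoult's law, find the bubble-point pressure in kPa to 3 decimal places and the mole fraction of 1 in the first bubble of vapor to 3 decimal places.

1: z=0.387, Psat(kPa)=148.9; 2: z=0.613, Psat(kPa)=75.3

At the bubble point ψ → 0, so ΣzᵢKᵢ = 1 with Kᵢ = Pᵢˢᵃᵗ/P ⇒ P = ΣzᵢPᵢˢᵃᵗ.
P = 0.387·148.9 + 0.613·75.3 = 103.783 kPa
yᵢ = zᵢPᵢˢᵃᵗ/P ⇒ y_1 = 0.387·148.9/103.783 = 0.555

Pbub = 103.783 kPa, y_1 = 0.555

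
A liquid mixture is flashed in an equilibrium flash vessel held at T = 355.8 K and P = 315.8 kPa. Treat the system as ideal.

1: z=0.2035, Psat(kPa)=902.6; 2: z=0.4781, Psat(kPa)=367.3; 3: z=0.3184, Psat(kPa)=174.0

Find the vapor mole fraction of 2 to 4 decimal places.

Raoult's law: Kᵢ = Pᵢˢᵃᵗ/P = Pᵢˢᵃᵗ/315.8.
  K_1 = 902.6/315.8 = 2.858138, K_2 = 367.3/315.8 = 1.163078, K_3 = 174.0/315.8 = 0.550982
Rachford–Rice: g(V/F) = Σ zᵢ(Kᵢ−1)/(1+V/F(Kᵢ−1)) = 0.
g(0) = ΣzᵢKᵢ − 1 = 0.3131 and g(1) = 1 − Σzᵢ/Kᵢ = -0.0601, so a root lies in (0, 1).
Newton iteration, V/F⁰ = 0.5:
  V/F = 0.5000: g = 0.08375, g' = -0.3064 → V/F = 0.7733
  V/F = 0.7733: g = 0.00539, g' = -0.2790 → V/F = 0.7926
Converged at V/F = 0.7926.
Compositions from xᵢ = zᵢ/(1+V/F(Kᵢ−1)), yᵢ = Kᵢxᵢ:
  1: x = 0.0823, y = 0.2352
  2: x = 0.4234, y = 0.4924
  3: x = 0.4943, y = 0.2724

y_2 = 0.4924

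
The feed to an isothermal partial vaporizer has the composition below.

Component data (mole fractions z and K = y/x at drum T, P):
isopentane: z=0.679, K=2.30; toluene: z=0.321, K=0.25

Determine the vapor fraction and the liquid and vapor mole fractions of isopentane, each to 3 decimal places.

ψ = 0.658, x_isopentane = 0.366, y_isopentane = 0.841

Newton iteration, ψ⁰ = 0.61:
  ψ = 0.610: g = 0.0485, g' = -0.970 → ψ = 0.660
  ψ = 0.660: g = -0.0017, g' = -1.040 → ψ = 0.658
Converged at ψ = 0.658.
Compositions from xᵢ = zᵢ/(1+ψ(Kᵢ−1)), yᵢ = Kᵢxᵢ:
  isopentane: x = 0.366, y = 0.841
  toluene: x = 0.634, y = 0.159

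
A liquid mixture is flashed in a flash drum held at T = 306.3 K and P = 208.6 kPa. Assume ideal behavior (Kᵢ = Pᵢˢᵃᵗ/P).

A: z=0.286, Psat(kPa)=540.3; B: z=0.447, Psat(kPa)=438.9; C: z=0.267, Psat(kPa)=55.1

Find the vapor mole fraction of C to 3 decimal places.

y_C = 0.167

Raoult's law: Kᵢ = Pᵢˢᵃᵗ/P = Pᵢˢᵃᵗ/208.6.
  K_A = 540.3/208.6 = 2.59012, K_B = 438.9/208.6 = 2.10403, K_C = 55.1/208.6 = 0.26414
Let β = V/F and solve Σ zᵢ(Kᵢ−1)/(1+β(Kᵢ−1)) = 0.
Feasibility: ΣzᵢKᵢ = 1.752, Σzᵢ/Kᵢ = 1.334 — both > 1, two phases present.
Newton–Raphson from β = 0.5:
  β = 0.500: g = 0.2605, g' = -0.812 → β = 0.821
  β = 0.821: g = -0.0397, g' = -1.207 → β = 0.788
  β = 0.788: g = -0.0015, g' = -1.117 → β = 0.786
Converged at β = 0.786.
Compositions from xᵢ = zᵢ/(1+β(Kᵢ−1)), yᵢ = Kᵢxᵢ:
  A: x = 0.127, y = 0.329
  B: x = 0.239, y = 0.503
  C: x = 0.634, y = 0.167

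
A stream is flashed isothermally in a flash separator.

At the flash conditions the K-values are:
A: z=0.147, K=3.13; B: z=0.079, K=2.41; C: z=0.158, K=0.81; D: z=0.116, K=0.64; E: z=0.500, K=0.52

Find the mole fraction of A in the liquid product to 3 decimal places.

Material balance + equilibrium reduce to Σ zᵢ(Kᵢ−1)/(1+V/F(Kᵢ−1)) = 0.
g(0) = ΣzᵢKᵢ − 1 = 0.113 and g(1) = 1 − Σzᵢ/Kᵢ = -0.418, so a root lies in (0, 1).
Iterate (Newton) starting at V/F = 0.5:
  V/F = 0.500: g = -0.1829, g' = -0.439 → V/F = 0.083
  V/F = 0.083: g = 0.0419, g' = -0.753 → V/F = 0.139
  V/F = 0.139: g = 0.0027, g' = -0.662 → V/F = 0.143
Converged at V/F = 0.143.
Compositions from xᵢ = zᵢ/(1+V/F(Kᵢ−1)), yᵢ = Kᵢxᵢ:
  A: x = 0.113, y = 0.353
  B: x = 0.066, y = 0.158
  C: x = 0.162, y = 0.132
  D: x = 0.122, y = 0.078
  E: x = 0.537, y = 0.279

x_A = 0.113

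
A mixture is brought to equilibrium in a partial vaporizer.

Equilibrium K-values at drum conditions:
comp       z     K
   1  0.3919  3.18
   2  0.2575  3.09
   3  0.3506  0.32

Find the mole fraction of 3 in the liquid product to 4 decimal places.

x_3 = 0.7592

Material balance + equilibrium reduce to Σ zᵢ(Kᵢ−1)/(1+V/F(Kᵢ−1)) = 0.
Check two-phase: ΣzᵢKᵢ = 2.1541 > 1 and Σzᵢ/Kᵢ = 1.3022 > 1, so g(0) = 1.1541 > 0 and g(1) = -0.3022 < 0.
Newton–Raphson from V/F = 0.5:
  V/F = 0.5000: g = 0.31072, g' = -1.0675 → V/F = 0.7911
  V/F = 0.7911: g = 0.00045, g' = -1.1700 → V/F = 0.7915
Converged at V/F = 0.7915.
Compositions from xᵢ = zᵢ/(1+V/F(Kᵢ−1)), yᵢ = Kᵢxᵢ:
  1: x = 0.1438, y = 0.4573
  2: x = 0.0970, y = 0.2998
  3: x = 0.7592, y = 0.2429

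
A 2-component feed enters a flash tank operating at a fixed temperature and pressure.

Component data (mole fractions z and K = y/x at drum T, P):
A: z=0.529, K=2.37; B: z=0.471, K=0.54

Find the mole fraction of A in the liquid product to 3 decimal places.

x_A = 0.251

Rachford–Rice: g(V/F) = Σ zᵢ(Kᵢ−1)/(1+V/F(Kᵢ−1)) = 0.
Check two-phase: ΣzᵢKᵢ = 1.508 > 1 and Σzᵢ/Kᵢ = 1.095 > 1, so g(0) = 0.508 > 0 and g(1) = -0.095 < 0.
Newton–Raphson from V/F = 0.5:
  V/F = 0.500: g = 0.1487, g' = -0.518 → V/F = 0.787
  V/F = 0.787: g = 0.0090, g' = -0.475 → V/F = 0.806
Converged at V/F = 0.806.
Compositions from xᵢ = zᵢ/(1+V/F(Kᵢ−1)), yᵢ = Kᵢxᵢ:
  A: x = 0.251, y = 0.596
  B: x = 0.749, y = 0.404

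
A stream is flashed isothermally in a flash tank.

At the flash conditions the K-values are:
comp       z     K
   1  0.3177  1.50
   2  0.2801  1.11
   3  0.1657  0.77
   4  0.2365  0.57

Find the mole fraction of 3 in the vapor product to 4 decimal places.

Rachford–Rice: g(β) = Σ zᵢ(Kᵢ−1)/(1+β(Kᵢ−1)) = 0.
Feasibility: ΣzᵢKᵢ = 1.0499, Σzᵢ/Kᵢ = 1.0942 — both > 1, two phases present.
Iterate (Newton) starting at β = 0.5:
  β = 0.5000: g = -0.01633, g' = -0.1360 → β = 0.3800
  β = 0.3800: g = -0.00025, g' = -0.1322 → β = 0.3781
Converged at β = 0.3781.
Compositions from xᵢ = zᵢ/(1+β(Kᵢ−1)), yᵢ = Kᵢxᵢ:
  1: x = 0.2672, y = 0.4008
  2: x = 0.2689, y = 0.2985
  3: x = 0.1815, y = 0.1397
  4: x = 0.2824, y = 0.1610

y_3 = 0.1397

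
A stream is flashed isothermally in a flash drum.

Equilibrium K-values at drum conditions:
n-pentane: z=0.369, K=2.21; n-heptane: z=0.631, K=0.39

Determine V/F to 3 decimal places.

V/F = 0.083

Material balance + equilibrium reduce to Σ zᵢ(Kᵢ−1)/(1+V/F(Kᵢ−1)) = 0.
Feasibility: ΣzᵢKᵢ = 1.062, Σzᵢ/Kᵢ = 1.785 — both > 1, two phases present.
Binary case is linear: z₁(K₁−1)(1+V/F(K₂−1)) + z₂(K₂−1)(1+V/F(K₁−1)) = 0
⇒ V/F = [z₁(K₁−1)+z₂(K₂−1)] / [−(K₁−1)(K₂−1)] = 0.0616/0.7381 = 0.083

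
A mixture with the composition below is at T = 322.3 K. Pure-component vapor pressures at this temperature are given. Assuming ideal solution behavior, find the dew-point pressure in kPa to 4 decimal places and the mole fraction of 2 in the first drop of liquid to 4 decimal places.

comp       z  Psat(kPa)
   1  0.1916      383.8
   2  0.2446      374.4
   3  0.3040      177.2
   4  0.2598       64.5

At the dew point ψ → 1, so Σzᵢ/Kᵢ = 1 with Kᵢ = Pᵢˢᵃᵗ/P ⇒ 1/P = Σzᵢ/Pᵢˢᵃᵗ.
1/P = 0.1916/383.8 + 0.2446/374.4 + 0.3040/177.2 + 0.2598/64.5 = 0.0068960 ⇒ P = 145.0113 kPa
xᵢ = zᵢP/Pᵢˢᵃᵗ ⇒ x_2 = 0.2446·145.0113/374.4 = 0.0947

Pdew = 145.0113 kPa, x_2 = 0.0947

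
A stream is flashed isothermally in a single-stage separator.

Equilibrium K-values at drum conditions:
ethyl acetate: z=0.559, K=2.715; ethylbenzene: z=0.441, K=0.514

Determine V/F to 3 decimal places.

Material balance + equilibrium reduce to Σ zᵢ(Kᵢ−1)/(1+V/F(Kᵢ−1)) = 0.
Check two-phase: ΣzᵢKᵢ = 1.744 > 1 and Σzᵢ/Kᵢ = 1.064 > 1, so g(0) = 0.744 > 0 and g(1) = -0.064 < 0.
Newton–Raphson from V/F = 0.56:
  V/F = 0.560: g = 0.1946, g' = -0.624 → V/F = 0.872
  V/F = 0.872: g = 0.0125, g' = -0.578 → V/F = 0.893
Converged at V/F = 0.893.

V/F = 0.893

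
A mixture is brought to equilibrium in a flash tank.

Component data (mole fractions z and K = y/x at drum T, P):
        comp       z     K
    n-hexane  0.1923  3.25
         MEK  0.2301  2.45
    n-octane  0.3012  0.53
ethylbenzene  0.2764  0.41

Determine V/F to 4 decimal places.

Rachford–Rice: g(V/F) = Σ zᵢ(Kᵢ−1)/(1+V/F(Kᵢ−1)) = 0.
Feasibility: ΣzᵢKᵢ = 1.4617, Σzᵢ/Kᵢ = 1.3955 — both > 1, two phases present.
Newton iteration, V/F⁰ = 0.53:
  V/F = 0.5300: g = -0.03979, g' = -0.6789 → V/F = 0.4714
  V/F = 0.4714: g = 0.00040, g' = -0.6944 → V/F = 0.4720
Converged at V/F = 0.4720.

V/F = 0.4720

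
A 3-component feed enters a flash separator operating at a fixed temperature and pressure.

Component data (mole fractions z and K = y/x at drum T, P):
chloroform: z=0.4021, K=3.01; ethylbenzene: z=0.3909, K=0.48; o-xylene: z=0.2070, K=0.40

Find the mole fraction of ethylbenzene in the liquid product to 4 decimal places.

Iterate (Newton) starting at β = 0.5:
  β = 0.5000: g = -0.04901, g' = -0.7492 → β = 0.4346
  β = 0.4346: g = 0.00077, g' = -0.7756 → β = 0.4356
Converged at β = 0.4356.
Compositions from xᵢ = zᵢ/(1+β(Kᵢ−1)), yᵢ = Kᵢxᵢ:
  chloroform: x = 0.2144, y = 0.6453
  ethylbenzene: x = 0.5054, y = 0.2426
  o-xylene: x = 0.2802, y = 0.1121

x_ethylbenzene = 0.5054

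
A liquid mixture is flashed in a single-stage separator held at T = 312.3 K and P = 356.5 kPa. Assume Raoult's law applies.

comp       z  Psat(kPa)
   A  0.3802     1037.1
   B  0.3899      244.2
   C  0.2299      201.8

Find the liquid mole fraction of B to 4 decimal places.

x_B = 0.5052

Raoult's law: Kᵢ = Pᵢˢᵃᵗ/P = Pᵢˢᵃᵗ/356.5.
  K_A = 1037.1/356.5 = 2.909116, K_B = 244.2/356.5 = 0.684993, K_C = 201.8/356.5 = 0.566059
Rachford–Rice: g(β) = Σ zᵢ(Kᵢ−1)/(1+β(Kᵢ−1)) = 0.
Feasibility: ΣzᵢKᵢ = 1.5033, Σzᵢ/Kᵢ = 1.1060 — both > 1, two phases present.
Iterate (Newton) starting at β = 0.5:
  β = 0.5000: g = 0.09817, g' = -0.4878 → β = 0.7012
  β = 0.7012: g = 0.00931, g' = -0.4065 → β = 0.7242
  β = 0.7242: g = 0.00006, g' = -0.4011 → β = 0.7243
Converged at β = 0.7243.
Compositions from xᵢ = zᵢ/(1+β(Kᵢ−1)), yᵢ = Kᵢxᵢ:
  A: x = 0.1596, y = 0.4642
  B: x = 0.5052, y = 0.3460
  C: x = 0.3353, y = 0.1898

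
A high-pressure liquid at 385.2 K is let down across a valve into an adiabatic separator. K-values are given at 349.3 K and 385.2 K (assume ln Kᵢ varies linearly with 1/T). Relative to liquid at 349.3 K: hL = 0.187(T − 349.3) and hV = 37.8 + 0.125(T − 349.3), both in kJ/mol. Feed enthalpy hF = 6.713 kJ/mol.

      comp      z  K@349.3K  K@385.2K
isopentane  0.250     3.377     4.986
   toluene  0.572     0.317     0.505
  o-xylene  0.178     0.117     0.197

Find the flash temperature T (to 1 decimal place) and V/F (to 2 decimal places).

Adiabatic flash: solve Rachford–Rice at each trial T, then check hF = ψ·hV(T) + (1−ψ)·hL(T).
  T = 349.3 K: K = (3.377, 0.317, 0.117), RR gives ψ = 0.027, H_out = 1.007 kJ/mol
  T = 385.2 K: K = (4.986, 0.505, 0.197), RR gives ψ = 0.248, H_out = 15.533 kJ/mol
  T = 367.2 K: K = (4.140, 0.404, 0.154), RR gives ψ = 0.142, H_out = 8.548 kJ/mol
  T = 358.2 K: K = (3.747, 0.359, 0.134), RR gives ψ = 0.087, H_out = 4.888 kJ/mol
  T = 362.7 K: K = (3.941, 0.381, 0.144), RR gives ψ = 0.115, H_out = 6.743 kJ/mol
  T = 360.4 K: K = (3.841, 0.370, 0.139), RR gives ψ = 0.100, H_out = 5.802 kJ/mol
Linear interpolation between T = 360.4 (H_out = 5.802) and T = 362.7 (H_out = 6.743) on hF = 6.713 gives T ≈ 362.6 K, at which ψ = 0.11.

T = 362.6 K, V/F = 0.11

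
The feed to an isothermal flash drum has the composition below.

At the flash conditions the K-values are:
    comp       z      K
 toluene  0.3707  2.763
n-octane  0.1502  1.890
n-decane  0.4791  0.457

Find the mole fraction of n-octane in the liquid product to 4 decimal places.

x_n-octane = 0.0963

Rachford–Rice: g(ψ) = Σ zᵢ(Kᵢ−1)/(1+ψ(Kᵢ−1)) = 0.
Check two-phase: ΣzᵢKᵢ = 1.5271 > 1 and Σzᵢ/Kᵢ = 1.2620 > 1, so g(0) = 0.5271 > 0 and g(1) = -0.2620 < 0.
Iterate (Newton) starting at ψ = 0.38:
  ψ = 0.3800: g = 0.16346, g' = -0.7039 → ψ = 0.6122
  ψ = 0.6122: g = 0.01112, g' = -0.6333 → ψ = 0.6298
Converged at ψ = 0.6298.
Compositions from xᵢ = zᵢ/(1+ψ(Kᵢ−1)), yᵢ = Kᵢxᵢ:
  toluene: x = 0.1757, y = 0.4854
  n-octane: x = 0.0963, y = 0.1819
  n-decane: x = 0.7281, y = 0.3327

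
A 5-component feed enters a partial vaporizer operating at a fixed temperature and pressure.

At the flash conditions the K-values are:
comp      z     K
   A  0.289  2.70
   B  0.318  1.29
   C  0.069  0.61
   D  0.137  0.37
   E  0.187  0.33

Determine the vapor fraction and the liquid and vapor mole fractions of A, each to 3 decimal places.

Newton–Raphson from ψ = 0.5:
  ψ = 0.500: g = -0.0017, g' = -0.586 → ψ = 0.497
Converged at ψ = 0.497.
Compositions from xᵢ = zᵢ/(1+ψ(Kᵢ−1)), yᵢ = Kᵢxᵢ:
  A: x = 0.157, y = 0.423
  B: x = 0.278, y = 0.359
  C: x = 0.086, y = 0.052
  D: x = 0.199, y = 0.074
  E: x = 0.280, y = 0.093

ψ = 0.497, x_A = 0.157, y_A = 0.423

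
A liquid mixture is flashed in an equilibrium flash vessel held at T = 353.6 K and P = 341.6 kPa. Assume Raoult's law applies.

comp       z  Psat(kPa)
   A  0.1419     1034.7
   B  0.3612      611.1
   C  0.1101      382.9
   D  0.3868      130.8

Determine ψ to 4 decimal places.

ψ = 0.5256

Raoult's law: Kᵢ = Pᵢˢᵃᵗ/P = Pᵢˢᵃᵗ/341.6.
  K_A = 1034.7/341.6 = 3.028981, K_B = 611.1/341.6 = 1.788934, K_C = 382.9/341.6 = 1.120902, K_D = 130.8/341.6 = 0.382904
Newton iteration, ψ⁰ = 0.5:
  ψ = 0.5000: g = 0.01462, g' = -0.5691 → ψ = 0.5257
  ψ = 0.5257: g = -0.00005, g' = -0.5732 → ψ = 0.5256
Converged at ψ = 0.5256.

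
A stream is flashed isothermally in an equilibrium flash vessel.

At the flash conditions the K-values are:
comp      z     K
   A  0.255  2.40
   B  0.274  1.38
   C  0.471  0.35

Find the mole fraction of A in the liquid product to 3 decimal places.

x_A = 0.191

Rachford–Rice: g(β) = Σ zᵢ(Kᵢ−1)/(1+β(Kᵢ−1)) = 0.
Check two-phase: ΣzᵢKᵢ = 1.155 > 1 and Σzᵢ/Kᵢ = 1.651 > 1, so g(0) = 0.155 > 0 and g(1) = -0.651 < 0.
Newton–Raphson from β = 0.57:
  β = 0.570: g = -0.2022, g' = -0.684 → β = 0.274
  β = 0.274: g = -0.0203, g' = -0.588 → β = 0.240
Converged at β = 0.240.
Compositions from xᵢ = zᵢ/(1+β(Kᵢ−1)), yᵢ = Kᵢxᵢ:
  A: x = 0.191, y = 0.458
  B: x = 0.251, y = 0.347
  C: x = 0.558, y = 0.195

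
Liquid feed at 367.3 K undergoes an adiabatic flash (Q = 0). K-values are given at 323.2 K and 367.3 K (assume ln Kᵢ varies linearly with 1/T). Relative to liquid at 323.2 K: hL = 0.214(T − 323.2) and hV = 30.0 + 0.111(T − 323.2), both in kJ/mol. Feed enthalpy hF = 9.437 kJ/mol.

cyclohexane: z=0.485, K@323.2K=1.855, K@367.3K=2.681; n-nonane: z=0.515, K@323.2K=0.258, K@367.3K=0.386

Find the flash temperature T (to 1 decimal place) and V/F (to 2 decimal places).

T = 337.3 K, V/F = 0.23

Adiabatic flash: solve Rachford–Rice at each trial T, then check hF = ψ·hV(T) + (1−ψ)·hL(T).
  T = 323.2 K: K = (1.855, 0.258), RR gives ψ = 0.051, H_out = 1.539 kJ/mol
  T = 367.3 K: K = (2.681, 0.386), RR gives ψ = 0.484, H_out = 21.747 kJ/mol
  T = 345.2 K: K = (2.256, 0.320), RR gives ψ = 0.303, H_out = 13.099 kJ/mol
  T = 334.2 K: K = (2.052, 0.288), RR gives ψ = 0.192, H_out = 7.890 kJ/mol
  T = 339.7 K: K = (2.153, 0.304), RR gives ψ = 0.250, H_out = 10.602 kJ/mol
  T = 336.9 K: K = (2.101, 0.296), RR gives ψ = 0.221, H_out = 9.252 kJ/mol
  T = 338.3 K: K = (2.127, 0.300), RR gives ψ = 0.236, H_out = 9.935 kJ/mol
Linear interpolation between T = 336.9 (H_out = 9.252) and T = 338.3 (H_out = 9.935) on hF = 9.437 gives T ≈ 337.3 K, at which ψ = 0.23.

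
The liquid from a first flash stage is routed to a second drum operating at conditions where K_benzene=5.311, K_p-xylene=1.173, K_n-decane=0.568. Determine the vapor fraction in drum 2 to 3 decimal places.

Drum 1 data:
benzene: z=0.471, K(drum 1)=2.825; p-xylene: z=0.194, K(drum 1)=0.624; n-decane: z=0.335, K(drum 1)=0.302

Drum 1:
Material balance + equilibrium reduce to Σ zᵢ(Kᵢ−1)/(1+ψ₁(Kᵢ−1)) = 0.
Feasibility: ΣzᵢKᵢ = 1.553, Σzᵢ/Kᵢ = 1.587 — both > 1, two phases present.
Iterate (Newton) starting at ψ₁ = 0.5:
  ψ₁ = 0.500: g = 0.0004, g' = -0.856 → ψ₁ = 0.501
Converged at ψ₁ = 0.501.
Drum-1 compositions:
  benzene: x = 0.246, y = 0.695
  p-xylene: x = 0.239, y = 0.149
  n-decane: x = 0.515, y = 0.155
Drum-2 feed = drum-1 liquid: z₂ = (0.2462, 0.2390, 0.5149).
Drum 2:
Newton iteration, ψ₂⁰ = 0.5:
  ψ₂ = 0.500: g = 0.0906, g' = -0.622 → ψ₂ = 0.646
  ψ₂ = 0.646: g = 0.0092, g' = -0.510 → ψ₂ = 0.664
Converged at ψ₂ = 0.664.
  benzene: x = 0.064, y = 0.339
  p-xylene: x = 0.214, y = 0.251
  n-decane: x = 0.722, y = 0.410

V/F (drum 2) = 0.664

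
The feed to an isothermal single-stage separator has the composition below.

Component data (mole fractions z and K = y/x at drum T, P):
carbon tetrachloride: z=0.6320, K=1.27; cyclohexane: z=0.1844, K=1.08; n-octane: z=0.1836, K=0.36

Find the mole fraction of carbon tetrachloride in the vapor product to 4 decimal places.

Material balance + equilibrium reduce to Σ zᵢ(Kᵢ−1)/(1+V/F(Kᵢ−1)) = 0.
g(0) = ΣzᵢKᵢ − 1 = 0.0679 and g(1) = 1 − Σzᵢ/Kᵢ = -0.1784, so a root lies in (0, 1).
Newton–Raphson from V/F = 0.36:
  V/F = 0.3600: g = 0.01718, g' = -0.1664 → V/F = 0.4633
  V/F = 0.4633: g = -0.00113, g' = -0.1894 → V/F = 0.4573
Converged at V/F = 0.4573.
Compositions from xᵢ = zᵢ/(1+V/F(Kᵢ−1)), yᵢ = Kᵢxᵢ:
  carbon tetrachloride: x = 0.5625, y = 0.7144
  cyclohexane: x = 0.1779, y = 0.1921
  n-octane: x = 0.2596, y = 0.0934

y_carbon tetrachloride = 0.7144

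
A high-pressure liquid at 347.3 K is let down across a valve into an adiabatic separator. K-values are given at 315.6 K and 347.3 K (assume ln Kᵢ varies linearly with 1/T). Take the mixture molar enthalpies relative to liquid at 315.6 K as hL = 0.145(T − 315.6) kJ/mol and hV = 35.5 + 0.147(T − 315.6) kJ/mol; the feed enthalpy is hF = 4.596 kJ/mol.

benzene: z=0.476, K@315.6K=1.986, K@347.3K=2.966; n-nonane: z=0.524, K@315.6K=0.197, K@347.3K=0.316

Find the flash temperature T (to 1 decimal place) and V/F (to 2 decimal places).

Adiabatic flash: solve Rachford–Rice at each trial T, then check hF = ψ·hV(T) + (1−ψ)·hL(T).
  T = 315.6 K: K = (1.986, 0.197), RR gives ψ = 0.061, H_out = 2.177 kJ/mol
  T = 347.3 K: K = (2.966, 0.316), RR gives ψ = 0.429, H_out = 19.867 kJ/mol
  T = 331.5 K: K = (2.452, 0.253), RR gives ψ = 0.276, H_out = 12.109 kJ/mol
  T = 323.6 K: K = (2.214, 0.224), RR gives ψ = 0.182, H_out = 7.612 kJ/mol
  T = 319.6 K: K = (2.098, 0.210), RR gives ψ = 0.126, H_out = 5.039 kJ/mol
  T = 317.6 K: K = (2.042, 0.204), RR gives ψ = 0.095, H_out = 3.650 kJ/mol
Linear interpolation between T = 317.6 (H_out = 3.650) and T = 319.6 (H_out = 5.039) on hF = 4.596 gives T ≈ 319.0 K, at which ψ = 0.12.

T = 319.0 K, V/F = 0.12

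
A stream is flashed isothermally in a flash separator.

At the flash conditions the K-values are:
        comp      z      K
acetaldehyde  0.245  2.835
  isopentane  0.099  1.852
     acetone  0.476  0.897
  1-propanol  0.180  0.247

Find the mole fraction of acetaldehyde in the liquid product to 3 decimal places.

Let β = V/F and solve Σ zᵢ(Kᵢ−1)/(1+β(Kᵢ−1)) = 0.
Feasibility: ΣzᵢKᵢ = 1.349, Σzᵢ/Kᵢ = 1.399 — both > 1, two phases present.
Newton iteration, β⁰ = 0.5:
  β = 0.500: g = 0.0245, g' = -0.528 → β = 0.546
Converged at β = 0.546.
Compositions from xᵢ = zᵢ/(1+β(Kᵢ−1)), yᵢ = Kᵢxᵢ:
  acetaldehyde: x = 0.122, y = 0.347
  isopentane: x = 0.068, y = 0.125
  acetone: x = 0.504, y = 0.452
  1-propanol: x = 0.306, y = 0.076

x_acetaldehyde = 0.122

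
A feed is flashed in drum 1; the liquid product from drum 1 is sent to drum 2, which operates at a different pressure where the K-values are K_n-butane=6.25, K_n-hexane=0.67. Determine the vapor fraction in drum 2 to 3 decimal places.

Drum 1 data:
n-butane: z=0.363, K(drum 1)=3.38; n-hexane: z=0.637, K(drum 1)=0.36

Drum 1:
Rachford–Rice: g(ψ₁) = Σ zᵢ(Kᵢ−1)/(1+ψ₁(Kᵢ−1)) = 0.
Check two-phase: ΣzᵢKᵢ = 1.456 > 1 and Σzᵢ/Kᵢ = 1.877 > 1, so g(0) = 0.456 > 0 and g(1) = -0.877 < 0.
Newton–Raphson from ψ₁ = 0.59:
  ψ₁ = 0.590: g = -0.2957, g' = -1.029 → ψ₁ = 0.303
  ψ₁ = 0.303: g = -0.0035, g' = -1.096 → ψ₁ = 0.300
Converged at ψ₁ = 0.300.
Drum-1 compositions:
  n-butane: x = 0.212, y = 0.716
  n-hexane: x = 0.788, y = 0.284
Drum-2 feed = drum-1 liquid: z₂ = (0.2119, 0.7881).
Drum 2:
Material balance + equilibrium reduce to Σ zᵢ(Kᵢ−1)/(1+ψ₂(Kᵢ−1)) = 0.
Feasibility: ΣzᵢKᵢ = 1.853, Σzᵢ/Kᵢ = 1.210 — both > 1, two phases present.
Iterate (Newton) starting at ψ₂ = 0.4:
  ψ₂ = 0.400: g = 0.0593, g' = -0.722 → ψ₂ = 0.482
  ψ₂ = 0.482: g = 0.0058, g' = -0.590 → ψ₂ = 0.492
Converged at ψ₂ = 0.492.
  n-butane: x = 0.059, y = 0.370
  n-hexane: x = 0.941, y = 0.630

V/F (drum 2) = 0.492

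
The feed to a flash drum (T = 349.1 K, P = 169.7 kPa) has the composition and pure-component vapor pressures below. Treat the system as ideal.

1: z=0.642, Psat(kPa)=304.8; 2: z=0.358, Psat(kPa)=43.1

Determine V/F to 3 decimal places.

V/F = 0.411

Raoult's law: Kᵢ = Pᵢˢᵃᵗ/P = Pᵢˢᵃᵗ/169.7.
  K_1 = 304.8/169.7 = 1.79611, K_2 = 43.1/169.7 = 0.25398
Material balance + equilibrium reduce to Σ zᵢ(Kᵢ−1)/(1+V/F(Kᵢ−1)) = 0.
Feasibility: ΣzᵢKᵢ = 1.244, Σzᵢ/Kᵢ = 1.767 — both > 1, two phases present.
Binary case is linear: z₁(K₁−1)(1+V/F(K₂−1)) + z₂(K₂−1)(1+V/F(K₁−1)) = 0
⇒ V/F = [z₁(K₁−1)+z₂(K₂−1)] / [−(K₁−1)(K₂−1)] = 0.2440/0.5939 = 0.411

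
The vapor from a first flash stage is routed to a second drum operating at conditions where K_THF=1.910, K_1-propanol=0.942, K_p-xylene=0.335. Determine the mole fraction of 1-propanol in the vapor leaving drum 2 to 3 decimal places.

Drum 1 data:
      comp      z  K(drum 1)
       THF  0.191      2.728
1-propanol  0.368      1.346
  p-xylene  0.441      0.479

y_1-propanol (drum 2) = 0.409

Drum 1:
Let ψ₁ = V/F and solve Σ zᵢ(Kᵢ−1)/(1+ψ₁(Kᵢ−1)) = 0.
Feasibility: ΣzᵢKᵢ = 1.228, Σzᵢ/Kᵢ = 1.264 — both > 1, two phases present.
Iterate (Newton) starting at ψ₁ = 0.5:
  ψ₁ = 0.500: g = -0.0251, g' = -0.415 → ψ₁ = 0.440
Converged at ψ₁ = 0.440.
Drum-1 compositions:
  THF: x = 0.109, y = 0.296
  1-propanol: x = 0.319, y = 0.430
  p-xylene: x = 0.572, y = 0.274
Drum-2 feed = drum-1 vapor: z₂ = (0.2961, 0.4299, 0.2740).
Drum 2:
Let ψ₂ = V/F and solve Σ zᵢ(Kᵢ−1)/(1+ψ₂(Kᵢ−1)) = 0.
Check two-phase: ΣzᵢKᵢ = 1.062 > 1 and Σzᵢ/Kᵢ = 1.429 > 1, so g(0) = 0.062 > 0 and g(1) = -0.429 < 0.
Newton iteration, ψ₂⁰ = 0.5:
  ψ₂ = 0.500: g = -0.1135, g' = -0.389 → ψ₂ = 0.208
  ψ₂ = 0.208: g = -0.0103, g' = -0.338 → ψ₂ = 0.178
Converged at ψ₂ = 0.178.
  THF: x = 0.255, y = 0.487
  1-propanol: x = 0.434, y = 0.409
  p-xylene: x = 0.311, y = 0.104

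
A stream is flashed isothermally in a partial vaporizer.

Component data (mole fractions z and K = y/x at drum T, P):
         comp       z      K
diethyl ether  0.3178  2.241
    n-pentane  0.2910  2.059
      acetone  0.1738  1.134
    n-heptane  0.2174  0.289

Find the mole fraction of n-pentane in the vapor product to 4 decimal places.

Rachford–Rice: g(V/F) = Σ zᵢ(Kᵢ−1)/(1+V/F(Kᵢ−1)) = 0.
g(0) = ΣzᵢKᵢ − 1 = 0.5713 and g(1) = 1 − Σzᵢ/Kᵢ = -0.1887, so a root lies in (0, 1).
Iterate (Newton) starting at V/F = 0.31:
  V/F = 0.3100: g = 0.34091, g' = -0.6239 → V/F = 0.8564
  V/F = 0.8564: g = -0.02152, g' = -0.9257 → V/F = 0.8331
  V/F = 0.8331: g = -0.00061, g' = -0.8743 → V/F = 0.8324
Converged at V/F = 0.8324.
Compositions from xᵢ = zᵢ/(1+V/F(Kᵢ−1)), yᵢ = Kᵢxᵢ:
  diethyl ether: x = 0.1563, y = 0.3503
  n-pentane: x = 0.1547, y = 0.3184
  acetone: x = 0.1564, y = 0.1773
  n-heptane: x = 0.5327, y = 0.1539

y_n-pentane = 0.3184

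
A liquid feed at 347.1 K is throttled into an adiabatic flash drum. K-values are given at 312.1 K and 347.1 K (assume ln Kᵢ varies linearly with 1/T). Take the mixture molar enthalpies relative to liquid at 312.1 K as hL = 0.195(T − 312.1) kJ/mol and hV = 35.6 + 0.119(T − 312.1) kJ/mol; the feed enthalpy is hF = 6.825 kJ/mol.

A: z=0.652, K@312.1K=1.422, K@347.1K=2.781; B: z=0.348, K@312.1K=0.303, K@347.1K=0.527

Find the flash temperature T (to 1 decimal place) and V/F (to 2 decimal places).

T = 313.3 K, V/F = 0.19

Adiabatic flash: solve Rachford–Rice at each trial T, then check hF = ψ·hV(T) + (1−ψ)·hL(T).
  T = 312.1 K: K = (1.422, 0.303), RR gives ψ = 0.111, H_out = 3.944 kJ/mol
  T = 347.1 K: K = (2.781, 0.527), RR gives ψ = 1.000, H_out = 39.765 kJ/mol
  T = 329.6 K: K = (2.024, 0.406), RR gives ψ = 0.757, H_out = 29.356 kJ/mol
  T = 320.9 K: K = (1.707, 0.352), RR gives ψ = 0.514, H_out = 19.670 kJ/mol
  T = 316.5 K: K = (1.560, 0.327), RR gives ψ = 0.347, H_out = 13.100 kJ/mol
  T = 314.3 K: K = (1.490, 0.315), RR gives ψ = 0.241, H_out = 8.972 kJ/mol
  T = 313.2 K: K = (1.456, 0.309), RR gives ψ = 0.180, H_out = 6.594 kJ/mol
Linear interpolation between T = 313.2 (H_out = 6.594) and T = 314.3 (H_out = 8.972) on hF = 6.825 gives T ≈ 313.3 K, at which ψ = 0.19.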